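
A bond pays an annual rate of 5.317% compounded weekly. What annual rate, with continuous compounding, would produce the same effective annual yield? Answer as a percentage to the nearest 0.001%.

5.314%

EAR = (1 + 0.05317/52)^52 − 1 = 0.054580.
Equivalent continuous rate: r = ln(1 + 0.054580) = 0.053143 = 5.314%.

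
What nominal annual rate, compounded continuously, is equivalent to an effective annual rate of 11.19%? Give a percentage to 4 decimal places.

10.6070%

Continuous: nominal r satisfies e^r − 1 = 0.1119.
r = ln(1 + 0.1119) = ln(1.1119) = 0.106070 = 10.6070%.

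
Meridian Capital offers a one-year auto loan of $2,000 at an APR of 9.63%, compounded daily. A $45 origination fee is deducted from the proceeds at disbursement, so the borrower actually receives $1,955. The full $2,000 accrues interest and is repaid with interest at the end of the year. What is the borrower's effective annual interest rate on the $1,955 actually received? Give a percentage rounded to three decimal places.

12.642%

Amount owed after one year: 2,000 × (1 + 0.0963/365)^365 = 2,000 × 1.101075 = $2,202.15.
Effective rate on net proceeds: 2,202.15 / 1,955 − 1 = 0.126420 = 12.642%.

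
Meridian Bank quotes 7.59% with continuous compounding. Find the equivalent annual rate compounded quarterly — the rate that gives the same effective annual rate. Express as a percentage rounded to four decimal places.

EAR under continuous compounding: e^0.0759 − 1 = 0.078855.
Solve (1 + r/4)^4 = 1.078855: r/4 = 1.078855^(1/4) − 1 = 0.019156, so r = 0.076625 = 7.6625%.

7.6625%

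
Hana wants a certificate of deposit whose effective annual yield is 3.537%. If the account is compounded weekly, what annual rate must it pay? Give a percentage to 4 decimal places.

3.4770%

(1 + r/52)^52 − 1 = 0.03537, so 1 + r/52 = 1.03537^(1/52).
r/52 = 0.000669, so r = 0.034770 = 3.4770%.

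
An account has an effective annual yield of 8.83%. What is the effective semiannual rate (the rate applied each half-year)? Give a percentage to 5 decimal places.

4.32162%

The per-half-year rate i satisfies (1 + i)^2 = 1 + 0.0883.
i = 1.0883^(1/2) − 1 = 0.0432162 = 4.32162%.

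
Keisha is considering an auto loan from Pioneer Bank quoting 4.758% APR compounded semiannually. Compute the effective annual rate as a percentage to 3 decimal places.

EAR = (1 + 0.04758/2)^2 − 1.
= 1.048146 − 1 = 4.815%.

4.815%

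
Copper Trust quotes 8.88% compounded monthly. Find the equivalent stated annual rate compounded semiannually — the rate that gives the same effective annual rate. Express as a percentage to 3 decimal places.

EAR = (1 + 0.0888/12)^12 − 1 = 0.092505.
Solve (1 + r/2)^2 = 1.092505: r/2 = 1.092505^(1/2) − 1 = 0.045230, so r = 0.090459 = 9.046%.

9.046%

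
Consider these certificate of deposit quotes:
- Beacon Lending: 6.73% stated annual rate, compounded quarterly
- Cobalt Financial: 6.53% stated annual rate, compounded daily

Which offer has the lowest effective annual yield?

Cobalt Financial

Beacon Lending: (1 + 0.0673/4)^4 − 1 = 6.902%
Cobalt Financial: (1 + 0.0653/365)^365 − 1 = 6.747%
The lowest effective annual rate is Cobalt Financial at 6.747%.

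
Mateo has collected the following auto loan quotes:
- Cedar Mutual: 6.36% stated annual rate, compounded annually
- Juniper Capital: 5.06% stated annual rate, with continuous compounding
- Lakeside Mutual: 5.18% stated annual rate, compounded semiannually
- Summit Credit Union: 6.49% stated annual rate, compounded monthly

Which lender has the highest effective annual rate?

Cedar Mutual: compounded annually, EAR = 6.360%
Juniper Capital: e^0.0506 − 1 = 5.190%
Lakeside Mutual: (1 + 0.0518/2)^2 − 1 = 5.247%
Summit Credit Union: (1 + 0.0649/12)^12 − 1 = 6.687%
The highest effective annual rate is Summit Credit Union at 6.687%.

Summit Credit Union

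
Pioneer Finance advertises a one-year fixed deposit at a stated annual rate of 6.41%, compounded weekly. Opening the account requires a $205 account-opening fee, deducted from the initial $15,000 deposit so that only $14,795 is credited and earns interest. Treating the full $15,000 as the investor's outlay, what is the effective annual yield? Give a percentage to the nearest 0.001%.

Value after one year: 14,795 × (1 + 0.0641/52)^52 = 14,795 × 1.066157 = $15,773.79.
Effective yield on the $15,000 outlay: 15,773.79 / 15,000 − 1 = 0.051586 = 5.159%.

5.159%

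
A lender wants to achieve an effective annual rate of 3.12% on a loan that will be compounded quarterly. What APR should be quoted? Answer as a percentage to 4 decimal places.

(1 + r/4)^4 − 1 = 0.0312, so 1 + r/4 = 1.0312^(1/4).
r/4 = 0.007710, so r = 0.030841 = 3.0841%.

3.0841%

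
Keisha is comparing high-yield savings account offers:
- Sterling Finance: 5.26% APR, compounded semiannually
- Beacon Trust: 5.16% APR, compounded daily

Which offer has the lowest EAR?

Sterling Finance: (1 + 0.0526/2)^2 − 1 = 5.329%
Beacon Trust: (1 + 0.0516/365)^365 − 1 = 5.295%
The lowest effective annual rate is Beacon Trust at 5.295%.

Beacon Trust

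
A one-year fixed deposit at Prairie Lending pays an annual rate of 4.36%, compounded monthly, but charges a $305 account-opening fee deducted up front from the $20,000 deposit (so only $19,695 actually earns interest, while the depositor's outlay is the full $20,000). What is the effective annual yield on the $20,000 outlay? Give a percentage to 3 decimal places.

2.855%

Value after one year: 19,695 × (1 + 0.0436/12)^12 = 19,695 × 1.044482 = $20,571.07.
Effective yield on the $20,000 outlay: 20,571.07 / 20,000 − 1 = 0.028554 = 2.855%.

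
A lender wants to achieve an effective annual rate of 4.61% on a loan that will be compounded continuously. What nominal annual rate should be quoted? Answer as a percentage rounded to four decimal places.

Continuous: nominal r satisfies e^r − 1 = 0.0461.
r = ln(1 + 0.0461) = ln(1.0461) = 0.045069 = 4.5069%.

4.5069%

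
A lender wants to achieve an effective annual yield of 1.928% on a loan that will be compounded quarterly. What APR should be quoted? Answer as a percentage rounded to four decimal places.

(1 + r/4)^4 − 1 = 0.01928, so 1 + r/4 = 1.01928^(1/4).
r/4 = 0.004786, so r = 0.019142 = 1.9142%.

1.9142%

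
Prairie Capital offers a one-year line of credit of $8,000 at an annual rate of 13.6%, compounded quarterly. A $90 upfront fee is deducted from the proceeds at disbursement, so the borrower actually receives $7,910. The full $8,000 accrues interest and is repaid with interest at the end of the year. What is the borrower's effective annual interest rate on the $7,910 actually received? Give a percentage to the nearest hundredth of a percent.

15.61%

Amount owed after one year: 8,000 × (1 + 0.136/4)^4 = 8,000 × 1.143095 = $9,144.76.
Effective rate on net proceeds: 9,144.76 / 7,910 − 1 = 0.156101 = 15.61%.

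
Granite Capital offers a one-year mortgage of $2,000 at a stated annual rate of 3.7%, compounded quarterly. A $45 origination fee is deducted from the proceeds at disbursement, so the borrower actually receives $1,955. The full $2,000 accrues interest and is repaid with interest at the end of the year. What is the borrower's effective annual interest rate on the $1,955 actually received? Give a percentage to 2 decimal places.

Amount owed after one year: 2,000 × (1 + 0.037/4)^4 = 2,000 × 1.037517 = $2,075.03.
Effective rate on net proceeds: 2,075.03 / 1,955 − 1 = 0.061398 = 6.14%.

6.14%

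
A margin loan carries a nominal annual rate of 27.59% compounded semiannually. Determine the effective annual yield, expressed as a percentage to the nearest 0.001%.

29.493%

EAR = (1 + 0.2759/2)^2 − 1.
= (1 + 0.137950)^2 − 1 = 1.294930 − 1 = 29.493%.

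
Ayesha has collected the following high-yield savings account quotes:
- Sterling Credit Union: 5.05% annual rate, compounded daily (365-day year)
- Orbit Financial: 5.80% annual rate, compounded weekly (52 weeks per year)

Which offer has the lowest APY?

Sterling Credit Union: (1 + 0.0505/365)^365 − 1 = 5.179%
Orbit Financial: (1 + 0.0580/52)^52 − 1 = 5.968%
The lowest effective annual rate is Sterling Credit Union at 5.179%.

Sterling Credit Union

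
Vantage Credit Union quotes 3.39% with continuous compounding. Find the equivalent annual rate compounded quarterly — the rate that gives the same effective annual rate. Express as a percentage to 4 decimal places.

EAR under continuous compounding: e^0.0339 − 1 = 0.034481.
Solve (1 + r/4)^4 = 1.034481: r/4 = 1.034481^(1/4) − 1 = 0.008511, so r = 0.034044 = 3.4044%.

3.4044%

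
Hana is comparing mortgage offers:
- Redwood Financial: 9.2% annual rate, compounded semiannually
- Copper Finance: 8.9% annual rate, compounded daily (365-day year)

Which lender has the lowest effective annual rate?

Redwood Financial: (1 + 0.092/2)^2 − 1 = 9.412%
Copper Finance: (1 + 0.089/365)^365 − 1 = 9.307%
The lowest effective annual rate is Copper Finance at 9.307%.

Copper Finance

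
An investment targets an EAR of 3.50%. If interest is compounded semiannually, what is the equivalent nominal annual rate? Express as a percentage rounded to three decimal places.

(1 + r/2)^2 − 1 = 0.0350, so 1 + r/2 = 1.0350^(1/2).
r/2 = 0.017349, so r = 0.034699 = 3.470%.

3.470%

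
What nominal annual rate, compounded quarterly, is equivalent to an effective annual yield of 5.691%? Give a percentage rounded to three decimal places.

5.573%

(1 + r/4)^4 − 1 = 0.05691, so 1 + r/4 = 1.05691^(1/4).
r/4 = 0.013934, so r = 0.055734 = 5.573%.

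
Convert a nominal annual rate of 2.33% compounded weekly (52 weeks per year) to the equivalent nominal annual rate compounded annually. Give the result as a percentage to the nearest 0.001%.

EAR = (1 + 0.0233/52)^52 − 1 = 0.023568.
Compounded annually, the equivalent nominal rate is the EAR itself: 2.357%.

2.357%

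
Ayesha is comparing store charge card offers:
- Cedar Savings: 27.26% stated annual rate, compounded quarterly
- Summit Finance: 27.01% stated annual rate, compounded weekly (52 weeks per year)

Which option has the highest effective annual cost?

Summit Finance

Cedar Savings: (1 + 0.2726/4)^4 − 1 = 30.175%
Summit Finance: (1 + 0.2701/52)^52 − 1 = 30.918%
The highest effective annual rate is Summit Finance at 30.918%.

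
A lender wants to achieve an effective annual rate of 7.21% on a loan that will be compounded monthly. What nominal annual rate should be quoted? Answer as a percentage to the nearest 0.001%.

(1 + r/12)^12 − 1 = 0.0721, so 1 + r/12 = 1.0721^(1/12).
r/12 = 0.005818, so r = 0.069822 = 6.982%.

6.982%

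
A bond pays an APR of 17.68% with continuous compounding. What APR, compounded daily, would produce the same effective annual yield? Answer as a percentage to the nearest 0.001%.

17.684%

EAR under continuous compounding: e^0.1768 − 1 = 0.193392.
Solve (1 + r/365)^365 = 1.193392: r/365 = 1.193392^(1/365) − 1 = 0.000485, so r = 0.176843 = 17.684%.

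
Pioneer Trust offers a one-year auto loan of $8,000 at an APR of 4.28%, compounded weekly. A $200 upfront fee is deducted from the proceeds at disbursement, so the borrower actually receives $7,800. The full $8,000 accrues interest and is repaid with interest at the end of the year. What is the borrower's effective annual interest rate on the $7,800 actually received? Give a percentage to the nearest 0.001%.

7.047%

Amount owed after one year: 8,000 × (1 + 0.0428/52)^52 = 8,000 × 1.043711 = $8,349.69.
Effective rate on net proceeds: 8,349.69 / 7,800 − 1 = 0.070473 = 7.047%.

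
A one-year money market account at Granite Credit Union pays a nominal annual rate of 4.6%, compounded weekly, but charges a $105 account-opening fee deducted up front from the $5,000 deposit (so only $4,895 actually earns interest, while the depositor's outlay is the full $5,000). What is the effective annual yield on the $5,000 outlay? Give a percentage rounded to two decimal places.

2.51%

Value after one year: 4,895 × (1 + 0.046/52)^52 = 4,895 × 1.047053 = $5,125.33.
Effective yield on the $5,000 outlay: 5,125.33 / 5,000 − 1 = 0.025065 = 2.51%.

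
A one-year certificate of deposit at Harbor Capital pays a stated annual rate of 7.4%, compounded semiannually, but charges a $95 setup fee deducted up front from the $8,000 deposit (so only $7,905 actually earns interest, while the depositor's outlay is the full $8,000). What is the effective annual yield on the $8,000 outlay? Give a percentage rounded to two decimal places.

Value after one year: 7,905 × (1 + 0.074/2)^2 = 7,905 × 1.075369 = $8,500.79.
Effective yield on the $8,000 outlay: 8,500.79 / 8,000 − 1 = 0.062599 = 6.26%.

6.26%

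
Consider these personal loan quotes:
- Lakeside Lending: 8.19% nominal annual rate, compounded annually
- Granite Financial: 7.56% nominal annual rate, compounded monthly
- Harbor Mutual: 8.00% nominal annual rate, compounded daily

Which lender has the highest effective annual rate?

Lakeside Lending: compounded annually, EAR = 8.190%
Granite Financial: (1 + 0.0756/12)^12 − 1 = 7.828%
Harbor Mutual: (1 + 0.0800/365)^365 − 1 = 8.328%
The highest effective annual rate is Harbor Mutual at 8.328%.

Harbor Mutual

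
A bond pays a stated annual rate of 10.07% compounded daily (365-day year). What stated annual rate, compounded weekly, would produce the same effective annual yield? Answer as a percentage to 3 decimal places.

EAR = (1 + 0.1007/365)^365 − 1 = 0.105929.
Solve (1 + r/52)^52 = 1.105929: r/52 = 1.105929^(1/52) − 1 = 0.001938, so r = 0.100784 = 10.078%.

10.078%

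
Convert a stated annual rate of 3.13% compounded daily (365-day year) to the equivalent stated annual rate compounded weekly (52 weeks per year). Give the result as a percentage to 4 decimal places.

EAR = (1 + 0.0313/365)^365 − 1 = 0.031794.
Solve (1 + r/52)^52 = 1.031794: r/52 = 1.031794^(1/52) − 1 = 0.000602, so r = 0.031308 = 3.1308%.

3.1308%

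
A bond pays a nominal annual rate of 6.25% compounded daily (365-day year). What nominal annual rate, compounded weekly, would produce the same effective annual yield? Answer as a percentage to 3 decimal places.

6.253%

EAR = (1 + 0.0625/365)^365 − 1 = 0.064489.
Solve (1 + r/52)^52 = 1.064489: r/52 = 1.064489^(1/52) − 1 = 0.001203, so r = 0.062532 = 6.253%.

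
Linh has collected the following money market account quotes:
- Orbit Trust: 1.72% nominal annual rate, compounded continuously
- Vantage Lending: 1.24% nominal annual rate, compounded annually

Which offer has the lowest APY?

Vantage Lending

Orbit Trust: e^0.0172 − 1 = 1.735%
Vantage Lending: compounded annually, EAR = 1.240%
The lowest effective annual rate is Vantage Lending at 1.240%.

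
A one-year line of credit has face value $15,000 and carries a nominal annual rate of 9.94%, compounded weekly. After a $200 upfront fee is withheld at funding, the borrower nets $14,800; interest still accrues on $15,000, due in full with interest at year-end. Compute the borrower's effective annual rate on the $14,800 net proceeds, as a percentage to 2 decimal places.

Amount owed after one year: 15,000 × (1 + 0.0994/52)^52 = 15,000 × 1.104403 = $16,566.05.
Effective rate on net proceeds: 16,566.05 / 14,800 − 1 = 0.119328 = 11.93%.

11.93%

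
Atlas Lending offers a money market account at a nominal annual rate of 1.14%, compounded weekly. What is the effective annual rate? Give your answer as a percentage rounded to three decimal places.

EAR = (1 + 0.0114/52)^52 − 1.
= 1.011464 − 1 = 1.146%.

1.146%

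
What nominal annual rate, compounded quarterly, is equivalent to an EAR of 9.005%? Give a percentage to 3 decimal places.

8.716%

(1 + r/4)^4 − 1 = 0.09005, so 1 + r/4 = 1.09005^(1/4).
r/4 = 0.021790, so r = 0.087160 = 8.716%.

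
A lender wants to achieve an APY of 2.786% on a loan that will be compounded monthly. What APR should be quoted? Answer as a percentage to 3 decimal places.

(1 + r/12)^12 − 1 = 0.02786, so 1 + r/12 = 1.02786^(1/12).
r/12 = 0.002293, so r = 0.027510 = 2.751%.

2.751%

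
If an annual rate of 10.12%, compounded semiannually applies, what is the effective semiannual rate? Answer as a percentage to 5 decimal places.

With a nominal annual rate compounded semiannually, the periodic rate is the nominal rate divided by 2.
i = 0.1012 / 2 = 0.0506000 = 5.06000%.

5.06000%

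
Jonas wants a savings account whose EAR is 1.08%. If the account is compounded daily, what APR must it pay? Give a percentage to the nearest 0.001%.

1.074%

(1 + r/365)^365 − 1 = 0.0108, so 1 + r/365 = 1.0108^(1/365).
r/365 = 0.000029, so r = 0.010742 = 1.074%.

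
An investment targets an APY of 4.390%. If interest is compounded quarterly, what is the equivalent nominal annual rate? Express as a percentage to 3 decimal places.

(1 + r/4)^4 − 1 = 0.04390, so 1 + r/4 = 1.04390^(1/4).
r/4 = 0.010799, so r = 0.043195 = 4.320%.

4.320%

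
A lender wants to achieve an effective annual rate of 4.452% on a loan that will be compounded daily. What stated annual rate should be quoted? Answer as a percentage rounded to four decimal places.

(1 + r/365)^365 − 1 = 0.04452, so 1 + r/365 = 1.04452^(1/365).
r/365 = 0.000119, so r = 0.043560 = 4.3560%.

4.3560%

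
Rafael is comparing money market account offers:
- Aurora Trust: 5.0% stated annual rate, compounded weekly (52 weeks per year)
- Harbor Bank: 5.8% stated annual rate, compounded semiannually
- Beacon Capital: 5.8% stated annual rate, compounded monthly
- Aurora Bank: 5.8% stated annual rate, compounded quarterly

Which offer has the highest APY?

Beacon Capital

Aurora Trust: (1 + 0.050/52)^52 − 1 = 5.125%
Harbor Bank: (1 + 0.058/2)^2 − 1 = 5.884%
Beacon Capital: (1 + 0.058/12)^12 − 1 = 5.957%
Aurora Bank: (1 + 0.058/4)^4 − 1 = 5.927%
The highest effective annual rate is Beacon Capital at 5.957%.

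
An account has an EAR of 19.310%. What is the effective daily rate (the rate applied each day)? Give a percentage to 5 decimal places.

The per-day rate i satisfies (1 + i)^365 = 1 + 0.19310.
i = 1.19310^(1/365) − 1 = 0.0004838 = 0.04838%.

0.04838%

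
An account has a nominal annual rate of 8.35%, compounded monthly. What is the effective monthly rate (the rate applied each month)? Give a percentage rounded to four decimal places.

With a nominal annual rate compounded monthly, the periodic rate is the nominal rate divided by 12.
i = 0.0835 / 12 = 0.0069583 = 0.6958%.

0.6958%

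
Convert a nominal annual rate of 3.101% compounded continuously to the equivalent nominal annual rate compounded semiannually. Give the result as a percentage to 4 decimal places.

3.1252%

EAR under continuous compounding: e^0.03101 − 1 = 0.031496.
Solve (1 + r/2)^2 = 1.031496: r/2 = 1.031496^(1/2) − 1 = 0.015626, so r = 0.031252 = 3.1252%.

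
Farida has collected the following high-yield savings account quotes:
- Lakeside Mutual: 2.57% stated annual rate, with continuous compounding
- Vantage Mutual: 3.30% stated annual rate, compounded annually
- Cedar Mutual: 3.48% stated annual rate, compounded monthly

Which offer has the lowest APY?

Lakeside Mutual: e^0.0257 − 1 = 2.603%
Vantage Mutual: compounded annually, EAR = 3.300%
Cedar Mutual: (1 + 0.0348/12)^12 − 1 = 3.536%
The lowest effective annual rate is Lakeside Mutual at 2.603%.

Lakeside Mutual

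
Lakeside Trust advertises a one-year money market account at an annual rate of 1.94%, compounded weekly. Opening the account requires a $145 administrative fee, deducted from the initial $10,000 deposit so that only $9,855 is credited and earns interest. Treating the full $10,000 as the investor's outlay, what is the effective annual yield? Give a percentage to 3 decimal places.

0.480%

Value after one year: 9,855 × (1 + 0.0194/52)^52 = 9,855 × 1.019586 = $10,048.02.
Effective yield on the $10,000 outlay: 10,048.02 / 10,000 − 1 = 0.004802 = 0.480%.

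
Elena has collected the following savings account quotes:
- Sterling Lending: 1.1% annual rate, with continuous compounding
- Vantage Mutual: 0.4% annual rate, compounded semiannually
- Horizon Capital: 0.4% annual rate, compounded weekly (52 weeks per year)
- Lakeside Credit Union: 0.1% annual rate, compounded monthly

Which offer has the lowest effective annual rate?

Lakeside Credit Union

Sterling Lending: e^0.011 − 1 = 1.106%
Vantage Mutual: (1 + 0.004/2)^2 − 1 = 0.400%
Horizon Capital: (1 + 0.004/52)^52 − 1 = 0.401%
Lakeside Credit Union: (1 + 0.001/12)^12 − 1 = 0.100%
The lowest effective annual rate is Lakeside Credit Union at 0.100%.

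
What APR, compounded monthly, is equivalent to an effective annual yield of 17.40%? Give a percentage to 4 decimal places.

16.1494%

(1 + r/12)^12 − 1 = 0.1740, so 1 + r/12 = 1.1740^(1/12).
r/12 = 0.013458, so r = 0.161494 = 16.1494%.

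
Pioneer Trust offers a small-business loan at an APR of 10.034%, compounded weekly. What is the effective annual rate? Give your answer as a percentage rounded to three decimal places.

EAR = (1 + 0.10034/52)^52 − 1.
= 1.105440 − 1 = 10.544%.

10.544%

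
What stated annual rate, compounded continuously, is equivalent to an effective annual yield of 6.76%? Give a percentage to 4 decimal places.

Continuous: nominal r satisfies e^r − 1 = 0.0676.
r = ln(1 + 0.0676) = ln(1.0676) = 0.065413 = 6.5413%.

6.5413%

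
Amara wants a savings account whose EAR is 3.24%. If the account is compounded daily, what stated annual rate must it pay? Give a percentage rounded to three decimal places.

(1 + r/365)^365 − 1 = 0.0324, so 1 + r/365 = 1.0324^(1/365).
r/365 = 0.000087, so r = 0.031888 = 3.189%.

3.189%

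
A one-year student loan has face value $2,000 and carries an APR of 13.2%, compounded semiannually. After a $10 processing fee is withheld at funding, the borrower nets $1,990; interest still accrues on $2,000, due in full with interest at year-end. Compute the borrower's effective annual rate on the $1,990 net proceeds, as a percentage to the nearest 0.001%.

14.207%

Amount owed after one year: 2,000 × (1 + 0.132/2)^2 = 2,000 × 1.136356 = $2,272.71.
Effective rate on net proceeds: 2,272.71 / 1,990 − 1 = 0.142066 = 14.207%.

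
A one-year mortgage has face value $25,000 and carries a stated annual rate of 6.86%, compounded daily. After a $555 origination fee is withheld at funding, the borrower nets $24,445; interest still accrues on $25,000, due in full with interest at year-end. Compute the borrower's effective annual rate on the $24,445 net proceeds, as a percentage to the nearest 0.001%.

9.532%

Amount owed after one year: 25,000 × (1 + 0.0686/365)^365 = 25,000 × 1.071001 = $26,775.02.
Effective rate on net proceeds: 26,775.02 / 24,445 − 1 = 0.095317 = 9.532%.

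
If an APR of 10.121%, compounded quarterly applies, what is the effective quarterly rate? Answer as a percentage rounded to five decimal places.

2.53025%

With a nominal annual rate compounded quarterly, the periodic rate is the nominal rate divided by 4.
i = 0.10121 / 4 = 0.0253025 = 2.53025%.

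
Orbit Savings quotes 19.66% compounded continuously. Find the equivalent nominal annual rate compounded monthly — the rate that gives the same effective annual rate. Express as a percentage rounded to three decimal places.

EAR under continuous compounding: e^0.1966 − 1 = 0.217257.
Solve (1 + r/12)^12 = 1.217257: r/12 = 1.217257^(1/12) − 1 = 0.016518, so r = 0.198219 = 19.822%.

19.822%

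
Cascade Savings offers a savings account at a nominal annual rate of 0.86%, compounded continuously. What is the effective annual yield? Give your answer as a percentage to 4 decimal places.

0.8637%

With continuous compounding, EAR = e^0.0086 − 1.
e^0.0086 = 1.008637, so EAR = 0.008637 = 0.8637%.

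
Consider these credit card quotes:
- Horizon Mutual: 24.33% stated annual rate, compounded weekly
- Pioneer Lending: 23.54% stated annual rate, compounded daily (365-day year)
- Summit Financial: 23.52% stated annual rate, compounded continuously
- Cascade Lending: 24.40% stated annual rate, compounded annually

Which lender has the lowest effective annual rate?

Horizon Mutual: (1 + 0.2433/52)^52 − 1 = 27.473%
Pioneer Lending: (1 + 0.2354/365)^365 − 1 = 26.532%
Summit Financial: e^0.2352 − 1 = 26.516%
Cascade Lending: compounded annually, EAR = 24.400%
The lowest effective annual rate is Cascade Lending at 24.400%.

Cascade Lending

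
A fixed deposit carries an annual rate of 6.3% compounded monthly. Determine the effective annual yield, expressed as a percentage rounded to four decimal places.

6.4851%

EAR = (1 + 0.063/12)^12 − 1.
= 1.064851 − 1 = 6.4851%.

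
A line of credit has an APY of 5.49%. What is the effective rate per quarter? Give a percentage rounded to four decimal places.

1.3451%

The per-quarter rate i satisfies (1 + i)^4 = 1 + 0.0549.
i = 1.0549^(1/4) − 1 = 0.0134512 = 1.3451%.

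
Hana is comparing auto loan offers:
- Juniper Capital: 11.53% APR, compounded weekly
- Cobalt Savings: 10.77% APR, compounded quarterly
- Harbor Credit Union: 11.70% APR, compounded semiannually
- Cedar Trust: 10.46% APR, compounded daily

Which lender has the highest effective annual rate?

Juniper Capital: (1 + 0.1153/52)^52 − 1 = 12.207%
Cobalt Savings: (1 + 0.1077/4)^4 − 1 = 11.213%
Harbor Credit Union: (1 + 0.1170/2)^2 − 1 = 12.042%
Cedar Trust: (1 + 0.1046/365)^365 − 1 = 11.025%
The highest effective annual rate is Juniper Capital at 12.207%.

Juniper Capital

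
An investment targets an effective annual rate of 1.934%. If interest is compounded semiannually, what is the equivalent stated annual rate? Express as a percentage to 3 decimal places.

1.925%

(1 + r/2)^2 − 1 = 0.01934, so 1 + r/2 = 1.01934^(1/2).
r/2 = 0.009624, so r = 0.019247 = 1.925%.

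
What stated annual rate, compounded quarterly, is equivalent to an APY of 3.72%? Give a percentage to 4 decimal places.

(1 + r/4)^4 − 1 = 0.0372, so 1 + r/4 = 1.0372^(1/4).
r/4 = 0.009173, so r = 0.036692 = 3.6692%.

3.6692%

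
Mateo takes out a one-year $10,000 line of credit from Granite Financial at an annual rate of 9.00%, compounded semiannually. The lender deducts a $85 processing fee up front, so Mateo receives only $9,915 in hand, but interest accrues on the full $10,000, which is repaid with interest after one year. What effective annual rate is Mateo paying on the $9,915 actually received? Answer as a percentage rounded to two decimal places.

Amount owed after one year: 10,000 × (1 + 0.0900/2)^2 = 10,000 × 1.092025 = $10,920.25.
Effective rate on net proceeds: 10,920.25 / 9,915 − 1 = 0.101387 = 10.14%.

10.14%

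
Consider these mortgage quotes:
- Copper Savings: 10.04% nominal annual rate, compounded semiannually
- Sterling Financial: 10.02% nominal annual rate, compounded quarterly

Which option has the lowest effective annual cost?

Copper Savings: (1 + 0.1004/2)^2 − 1 = 10.292%
Sterling Financial: (1 + 0.1002/4)^4 − 1 = 10.403%
The lowest effective annual rate is Copper Savings at 10.292%.

Copper Savings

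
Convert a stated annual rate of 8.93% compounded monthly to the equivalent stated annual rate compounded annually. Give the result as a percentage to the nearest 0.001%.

9.305%

EAR = (1 + 0.0893/12)^12 − 1 = 0.093047.
Compounded annually, the equivalent nominal rate is the EAR itself: 9.305%.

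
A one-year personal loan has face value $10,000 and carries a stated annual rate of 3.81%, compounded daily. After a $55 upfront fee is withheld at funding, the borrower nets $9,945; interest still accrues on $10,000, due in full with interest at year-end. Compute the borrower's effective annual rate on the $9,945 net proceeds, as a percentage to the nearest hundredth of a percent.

Amount owed after one year: 10,000 × (1 + 0.0381/365)^365 = 10,000 × 1.038833 = $10,388.33.
Effective rate on net proceeds: 10,388.33 / 9,945 − 1 = 0.044578 = 4.46%.

4.46%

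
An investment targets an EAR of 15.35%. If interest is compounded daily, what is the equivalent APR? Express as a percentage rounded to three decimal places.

14.283%

(1 + r/365)^365 − 1 = 0.1535, so 1 + r/365 = 1.1535^(1/365).
r/365 = 0.000391, so r = 0.142829 = 14.283%.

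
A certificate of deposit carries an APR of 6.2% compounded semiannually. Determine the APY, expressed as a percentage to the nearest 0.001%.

6.296%

EAR = (1 + 0.062/2)^2 − 1.
= (1 + 0.031000)^2 − 1 = 1.062961 − 1 = 6.296%.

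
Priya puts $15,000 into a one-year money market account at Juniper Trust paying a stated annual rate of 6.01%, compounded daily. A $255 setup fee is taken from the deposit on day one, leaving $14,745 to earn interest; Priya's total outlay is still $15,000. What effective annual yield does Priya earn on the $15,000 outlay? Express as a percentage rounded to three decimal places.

Value after one year: 14,745 × (1 + 0.0601/365)^365 = 14,745 × 1.061937 = $15,658.27.
Effective yield on the $15,000 outlay: 15,658.27 / 15,000 − 1 = 0.043885 = 4.388%.

4.388%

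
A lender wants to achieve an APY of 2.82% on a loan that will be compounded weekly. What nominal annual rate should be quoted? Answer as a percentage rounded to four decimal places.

2.7817%

(1 + r/52)^52 − 1 = 0.0282, so 1 + r/52 = 1.0282^(1/52).
r/52 = 0.000535, so r = 0.027817 = 2.7817%.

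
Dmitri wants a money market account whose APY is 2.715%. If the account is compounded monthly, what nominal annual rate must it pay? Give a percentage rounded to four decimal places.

2.6818%

(1 + r/12)^12 − 1 = 0.02715, so 1 + r/12 = 1.02715^(1/12).
r/12 = 0.002235, so r = 0.026818 = 2.6818%.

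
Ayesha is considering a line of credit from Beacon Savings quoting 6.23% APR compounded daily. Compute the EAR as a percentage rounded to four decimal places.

6.4276%

EAR = (1 + 0.0623/365)^365 − 1.
= (1 + 0.000171)^365 − 1 = 1.064276 − 1 = 6.4276%.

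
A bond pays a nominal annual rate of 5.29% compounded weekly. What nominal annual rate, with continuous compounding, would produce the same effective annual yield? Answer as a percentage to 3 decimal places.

EAR = (1 + 0.0529/52)^52 − 1 = 0.054296.
Equivalent continuous rate: r = ln(1 + 0.054296) = 0.052873 = 5.287%.

5.287%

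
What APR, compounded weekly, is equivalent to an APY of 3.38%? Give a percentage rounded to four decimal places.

(1 + r/52)^52 − 1 = 0.0338, so 1 + r/52 = 1.0338^(1/52).
r/52 = 0.000639, so r = 0.033252 = 3.3252%.

3.3252%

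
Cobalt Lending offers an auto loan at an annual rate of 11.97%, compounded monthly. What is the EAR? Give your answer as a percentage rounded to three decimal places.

EAR = (1 + 0.1197/12)^12 − 1.
= (1 + 0.009975)^12 − 1 = 1.126490 − 1 = 12.649%.

12.649%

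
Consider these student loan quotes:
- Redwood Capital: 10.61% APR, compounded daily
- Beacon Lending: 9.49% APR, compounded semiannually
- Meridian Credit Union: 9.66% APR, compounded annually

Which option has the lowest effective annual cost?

Meridian Credit Union

Redwood Capital: (1 + 0.1061/365)^365 − 1 = 11.192%
Beacon Lending: (1 + 0.0949/2)^2 − 1 = 9.715%
Meridian Credit Union: compounded annually, EAR = 9.660%
The lowest effective annual rate is Meridian Credit Union at 9.660%.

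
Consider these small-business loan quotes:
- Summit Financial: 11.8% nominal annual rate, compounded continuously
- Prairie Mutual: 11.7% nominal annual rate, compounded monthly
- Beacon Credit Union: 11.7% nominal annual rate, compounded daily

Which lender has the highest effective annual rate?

Summit Financial

Summit Financial: e^0.118 − 1 = 12.524%
Prairie Mutual: (1 + 0.117/12)^12 − 1 = 12.348%
Beacon Credit Union: (1 + 0.117/365)^365 − 1 = 12.410%
The highest effective annual rate is Summit Financial at 12.524%.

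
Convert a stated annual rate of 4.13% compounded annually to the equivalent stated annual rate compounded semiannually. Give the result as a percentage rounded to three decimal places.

Compounded annually, EAR = nominal = 0.041300.
Solve (1 + r/2)^2 = 1.041300: r/2 = 1.041300^(1/2) − 1 = 0.020441, so r = 0.040882 = 4.088%.

4.088%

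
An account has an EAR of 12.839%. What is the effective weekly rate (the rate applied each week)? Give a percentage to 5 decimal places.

0.23256%

The per-week rate i satisfies (1 + i)^52 = 1 + 0.12839.
i = 1.12839^(1/52) − 1 = 0.0023256 = 0.23256%.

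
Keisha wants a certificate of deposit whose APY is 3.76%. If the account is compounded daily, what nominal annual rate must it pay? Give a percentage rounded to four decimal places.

(1 + r/365)^365 − 1 = 0.0376, so 1 + r/365 = 1.0376^(1/365).
r/365 = 0.000101, so r = 0.036912 = 3.6912%.

3.6912%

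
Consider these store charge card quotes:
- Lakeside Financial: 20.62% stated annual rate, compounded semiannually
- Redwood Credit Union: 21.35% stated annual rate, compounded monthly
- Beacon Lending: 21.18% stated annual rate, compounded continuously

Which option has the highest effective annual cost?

Beacon Lending

Lakeside Financial: (1 + 0.2062/2)^2 − 1 = 21.683%
Redwood Credit Union: (1 + 0.2135/12)^12 − 1 = 23.568%
Beacon Lending: e^0.2118 − 1 = 23.590%
The highest effective annual rate is Beacon Lending at 23.590%.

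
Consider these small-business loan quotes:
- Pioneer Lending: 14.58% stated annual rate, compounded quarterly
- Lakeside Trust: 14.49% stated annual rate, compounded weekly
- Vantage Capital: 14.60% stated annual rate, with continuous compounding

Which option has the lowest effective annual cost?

Pioneer Lending: (1 + 0.1458/4)^4 − 1 = 15.397%
Lakeside Trust: (1 + 0.1449/52)^52 − 1 = 15.569%
Vantage Capital: e^0.1460 − 1 = 15.720%
The lowest effective annual rate is Pioneer Lending at 15.397%.

Pioneer Lending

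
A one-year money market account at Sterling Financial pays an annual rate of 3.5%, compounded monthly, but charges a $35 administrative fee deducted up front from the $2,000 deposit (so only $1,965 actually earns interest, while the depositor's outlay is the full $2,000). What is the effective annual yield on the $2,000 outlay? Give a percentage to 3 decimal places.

1.744%

Value after one year: 1,965 × (1 + 0.035/12)^12 = 1,965 × 1.035567 = $2,034.89.
Effective yield on the $2,000 outlay: 2,034.89 / 2,000 − 1 = 0.017445 = 1.744%.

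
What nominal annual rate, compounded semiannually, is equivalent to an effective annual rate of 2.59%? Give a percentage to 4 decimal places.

(1 + r/2)^2 − 1 = 0.0259, so 1 + r/2 = 1.0259^(1/2).
r/2 = 0.012867, so r = 0.025734 = 2.5734%.

2.5734%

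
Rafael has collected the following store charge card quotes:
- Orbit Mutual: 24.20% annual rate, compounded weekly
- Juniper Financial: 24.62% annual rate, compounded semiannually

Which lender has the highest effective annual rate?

Orbit Mutual

Orbit Mutual: (1 + 0.2420/52)^52 − 1 = 27.308%
Juniper Financial: (1 + 0.2462/2)^2 − 1 = 26.135%
The highest effective annual rate is Orbit Mutual at 27.308%.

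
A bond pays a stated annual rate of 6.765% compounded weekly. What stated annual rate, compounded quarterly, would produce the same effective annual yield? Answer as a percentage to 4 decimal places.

EAR = (1 + 0.06765/52)^52 − 1 = 0.069944.
Solve (1 + r/4)^4 = 1.069944: r/4 = 1.069944^(1/4) − 1 = 0.017045, so r = 0.068181 = 6.8181%.

6.8181%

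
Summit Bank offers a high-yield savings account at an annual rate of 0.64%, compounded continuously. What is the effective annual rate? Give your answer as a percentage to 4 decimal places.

0.6421%

With continuous compounding, EAR = e^0.0064 − 1.
e^0.0064 = 1.006421, so EAR = 0.006421 = 0.6421%.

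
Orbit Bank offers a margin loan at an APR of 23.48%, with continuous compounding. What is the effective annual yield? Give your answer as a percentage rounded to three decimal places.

26.466%

With continuous compounding, EAR = e^0.2348 − 1.
e^0.2348 = 1.264656, so EAR = 0.264656 = 26.466%.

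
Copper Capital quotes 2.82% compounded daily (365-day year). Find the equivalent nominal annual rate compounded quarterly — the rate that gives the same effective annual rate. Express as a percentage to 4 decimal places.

EAR = (1 + 0.0282/365)^365 − 1 = 0.028600.
Solve (1 + r/4)^4 = 1.028600: r/4 = 1.028600^(1/4) − 1 = 0.007075, so r = 0.028299 = 2.8299%.

2.8299%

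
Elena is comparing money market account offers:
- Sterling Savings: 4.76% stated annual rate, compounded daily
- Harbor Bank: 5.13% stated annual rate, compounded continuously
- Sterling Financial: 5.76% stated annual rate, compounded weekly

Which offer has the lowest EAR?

Sterling Savings: (1 + 0.0476/365)^365 − 1 = 4.875%
Harbor Bank: e^0.0513 − 1 = 5.264%
Sterling Financial: (1 + 0.0576/52)^52 − 1 = 5.926%
The lowest effective annual rate is Sterling Savings at 4.875%.

Sterling Savings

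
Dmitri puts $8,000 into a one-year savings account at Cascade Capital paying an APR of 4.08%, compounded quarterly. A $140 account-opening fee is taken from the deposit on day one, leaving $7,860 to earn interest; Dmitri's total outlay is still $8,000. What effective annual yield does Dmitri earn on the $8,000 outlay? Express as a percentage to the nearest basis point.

2.32%

Value after one year: 7,860 × (1 + 0.0408/4)^4 = 7,860 × 1.041428 = $8,185.63.
Effective yield on the $8,000 outlay: 8,185.63 / 8,000 − 1 = 0.023203 = 2.32%.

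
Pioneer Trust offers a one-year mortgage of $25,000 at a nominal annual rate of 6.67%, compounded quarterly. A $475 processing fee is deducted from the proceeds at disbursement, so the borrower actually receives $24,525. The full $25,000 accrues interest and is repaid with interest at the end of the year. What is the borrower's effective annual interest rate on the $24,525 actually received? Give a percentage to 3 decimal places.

8.908%

Amount owed after one year: 25,000 × (1 + 0.0667/4)^4 = 25,000 × 1.068387 = $26,709.67.
Effective rate on net proceeds: 26,709.67 / 24,525 − 1 = 0.089079 = 8.908%.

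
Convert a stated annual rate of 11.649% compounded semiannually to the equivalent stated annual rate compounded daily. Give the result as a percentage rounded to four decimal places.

11.3241%

EAR = (1 + 0.11649/2)^2 − 1 = 0.119882.
Solve (1 + r/365)^365 = 1.119882: r/365 = 1.119882^(1/365) − 1 = 0.000310, so r = 0.113241 = 11.3241%.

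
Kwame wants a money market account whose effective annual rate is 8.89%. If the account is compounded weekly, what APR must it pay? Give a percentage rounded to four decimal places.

(1 + r/52)^52 − 1 = 0.0889, so 1 + r/52 = 1.0889^(1/52).
r/52 = 0.001639, so r = 0.085238 = 8.5238%.

8.5238%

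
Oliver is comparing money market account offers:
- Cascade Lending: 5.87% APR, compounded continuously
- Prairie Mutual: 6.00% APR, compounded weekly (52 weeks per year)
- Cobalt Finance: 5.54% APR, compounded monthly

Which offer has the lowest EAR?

Cobalt Finance

Cascade Lending: e^0.0587 − 1 = 6.046%
Prairie Mutual: (1 + 0.0600/52)^52 − 1 = 6.180%
Cobalt Finance: (1 + 0.0554/12)^12 − 1 = 5.683%
The lowest effective annual rate is Cobalt Finance at 5.683%.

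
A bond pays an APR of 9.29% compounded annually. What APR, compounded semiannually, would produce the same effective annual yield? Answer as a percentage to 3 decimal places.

Compounded annually, EAR = nominal = 0.092900.
Solve (1 + r/2)^2 = 1.092900: r/2 = 1.092900^(1/2) − 1 = 0.045419, so r = 0.090837 = 9.084%.

9.084%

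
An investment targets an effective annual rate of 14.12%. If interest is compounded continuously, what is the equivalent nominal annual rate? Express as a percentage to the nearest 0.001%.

Continuous: nominal r satisfies e^r − 1 = 0.1412.
r = ln(1 + 0.1412) = ln(1.1412) = 0.132080 = 13.208%.

13.208%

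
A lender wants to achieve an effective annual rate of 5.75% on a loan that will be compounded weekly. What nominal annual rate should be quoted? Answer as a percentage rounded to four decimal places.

(1 + r/52)^52 − 1 = 0.0575, so 1 + r/52 = 1.0575^(1/52).
r/52 = 0.001076, so r = 0.055938 = 5.5938%.

5.5938%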